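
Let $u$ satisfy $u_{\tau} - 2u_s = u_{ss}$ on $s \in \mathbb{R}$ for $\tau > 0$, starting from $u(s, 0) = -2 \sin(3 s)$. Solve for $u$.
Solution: Moving frame: $\eta = s + 2\tau$, $\sigma = \tau$, $u = w(\eta,\sigma)$, so $u_{\tau} = w_{\sigma} + 2w_{\eta}$ and $u_{ss} = w_{\eta\eta}$.
Hence $u_{\tau} - 2u_s = w_{\sigma}$ and the PDE becomes the heat equation $w_{\sigma} = w_{\eta\eta}$ on $\eta \in \mathbb{R}$.
Initial data: $w(\eta,0) = u(\eta,0) = -2 \sin(3 \eta)$. Each mode $\sin(n\eta)$ decays as $e^{-n^2\sigma}$ on $\mathbb{R}$, so $w(\eta,\sigma) = \sum c_n e^{-n^2\sigma} \sin(n\eta)$ with $c_3=-2$: $w(\eta,\sigma) = -2 e^{-9 \sigma} \sin(3 \eta)$.
Substituting back: $u(s,\tau) = w(s + 2\tau, \tau)$.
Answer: $u(s, \tau) = -2 e^{-9 \tau} \sin(6 \tau + 3 s)$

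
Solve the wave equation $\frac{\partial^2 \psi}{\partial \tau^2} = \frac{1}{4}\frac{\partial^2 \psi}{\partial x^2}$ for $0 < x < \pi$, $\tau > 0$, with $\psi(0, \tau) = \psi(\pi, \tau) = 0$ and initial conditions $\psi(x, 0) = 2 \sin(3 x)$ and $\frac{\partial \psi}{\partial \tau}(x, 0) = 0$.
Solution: Separating variables: $\psi = \sum [A_n \cos(\omega_n \tau) + B_n \sin(\omega_n \tau)] \sin(nx)$, $\omega_n = n/2$. From ICs: $A_3=2$.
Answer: $\psi(x, \tau) = 2 \sin(3 x) \cos(3 \tau/2)$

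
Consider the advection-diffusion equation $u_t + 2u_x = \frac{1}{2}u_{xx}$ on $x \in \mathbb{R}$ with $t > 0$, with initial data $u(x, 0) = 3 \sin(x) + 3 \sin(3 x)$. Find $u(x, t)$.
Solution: Change to a moving frame: let $\eta = x - 2t$, $\sigma = t$ and write $u(x,t) = w(\eta,\sigma)$.
By the chain rule $u_t = w_{\sigma} - 2w_{\eta}$, $u_x = w_{\eta}$, $u_{xx} = w_{\eta\eta}$.
Then $u_t + 2u_x = w_{\sigma}$: the advection term cancels and the PDE becomes the heat equation $w_{\sigma} = \frac{1}{2}w_{\eta\eta}$ on $\eta \in \mathbb{R}$.
Initial data: $w(\eta,0) = u(\eta,0) = 3 \sin(\eta) + 3 \sin(3 \eta)$.
On $\eta \in \mathbb{R}$ each mode satisfies $(\sin(n\eta))'' = -n^2 \sin(n\eta)$, so $e^{-n^2\sigma/2} \sin(n\eta)$ solves the heat equation; by superposition $w(\eta,\sigma) = \sum c_n e^{-n^2\sigma/2} \sin(n\eta)$.
Reading off the coefficients: $c_1=3, c_3=3$, so $w(\eta,\sigma) = 3 e^{-\sigma/2} \sin(\eta) + 3 e^{-9 \sigma/2} \sin(3 \eta)$.
Substituting back $\eta = x - 2t$, $\sigma = t$: $u(x,t) = w(x - 2t, t)$.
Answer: $u(x, t) = -3 e^{-t/2} \sin(2 t - x) - 3 e^{-9 t/2} \sin(6 t - 3 x)$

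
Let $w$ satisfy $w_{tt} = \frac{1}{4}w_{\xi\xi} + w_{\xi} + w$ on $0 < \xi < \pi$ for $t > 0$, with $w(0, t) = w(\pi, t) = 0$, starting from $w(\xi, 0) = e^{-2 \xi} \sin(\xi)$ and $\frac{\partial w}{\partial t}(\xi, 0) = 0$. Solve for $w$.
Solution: Substitute $w = e^{-2\xi}u$.
Then $w_{\xi} = e^{-2\xi}(u_{\xi} - 2u)$, $w_{\xi\xi} = e^{-2\xi}(u_{\xi\xi} - 4u_{\xi} + 4u)$, $w_{tt} = e^{-2\xi}u_{tt}$; substituting and dividing by $e^{-2\xi}$, the lower-order terms cancel: $u_{tt} = \frac{1}{4}u_{\xi\xi}$ (standard wave equation).
Data for $u$: $u(\xi,0) = e^{2\xi}w(\xi,0) = \sin(\xi)$; $u_t(\xi,0) = e^{2\xi}w_t(\xi,0) = 0$. The boundary conditions carry over: $u(0,t) = u(\pi,t) = 0$.
Separating variables: $u = \sum [A_n \cos(\omega_n t) + B_n \sin(\omega_n t)] \sin(n\xi)$, $\omega_n = n/2$. From ICs: $A_1=1$.
So $u(\xi,t) = \sin(\xi) \cos(t/2)$, and $w(\xi,t) = e^{-2\xi}u(\xi,t)$.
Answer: $w(\xi, t) = e^{-2 \xi} \sin(\xi) \cos(t/2)$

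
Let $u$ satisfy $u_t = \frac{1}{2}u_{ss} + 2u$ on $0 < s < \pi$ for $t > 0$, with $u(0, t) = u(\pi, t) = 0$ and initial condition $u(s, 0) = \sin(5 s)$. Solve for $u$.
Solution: Substitute $u = e^{2t}w$, i.e. $w = e^{-2t}u$.
By the product rule, $u_t = e^{2t}(w_t + 2w)$, $u_{ss} = e^{2t}w_{ss}$.
Substituting into the PDE and dividing by $e^{2t}$: $w_t + 2w = \frac{1}{2}w_{ss} + 2w$.
The lower-order terms cancel, leaving the standard heat equation $w_t = \frac{1}{2}w_{ss}$.
Initial data for $w$: $w(s,0) = u(s,0) = \sin(5 s)$. The boundary conditions carry over: $w(0,t) = w(\pi,t) = 0$.
Solve for $w$:
  Using separation of variables $w = X(s)T(t)$:
  Eigenfunctions: $\sin(ns)$, $n = 1, 2, 3, \ldots$
  General solution: $w(s, t) = \sum c_n \sin(ns) e^{-n^2 t/2}$
  Matching $w(s,0) = \sin(5 s)$ term by term: $c_5=1$.
Hence $w(s,t) = e^{-25 t/2} \sin(5 s)$.
Transform back: $u(s,t) = e^{2t}w(s,t)$.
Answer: $u(s, t) = e^{-21 t/2} \sin(5 s)$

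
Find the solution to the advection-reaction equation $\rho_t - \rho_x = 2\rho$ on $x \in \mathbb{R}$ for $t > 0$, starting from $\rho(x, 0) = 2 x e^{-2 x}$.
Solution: Substitute $\rho = e^{-2x}u$.
Then $\rho_x = e^{-2x}(u_x - 2u)$, $\rho_t = e^{-2x}u_t$; substituting and dividing by $e^{-2x}$, the lower-order terms cancel: $u_t - u_x = 0$ (standard advection equation).
Data for $u$: $u(x,0) = e^{2x}\rho(x,0) = 2 x$.
By characteristics ($dx/dt = -1$), $u(x,t) = f(x + t)$ with $f = u( \cdot , 0)$.
So $u(x,t) = 2 t + 2 x$, and $\rho(x,t) = e^{-2x}u(x,t)$.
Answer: $\rho(x, t) = 2 t e^{-2 x} + 2 x e^{-2 x}$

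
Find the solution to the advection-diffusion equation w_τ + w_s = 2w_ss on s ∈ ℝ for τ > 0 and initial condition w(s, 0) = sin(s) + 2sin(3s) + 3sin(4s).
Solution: Moving frame: η = s - τ, σ = τ, w = u(η,σ), so w_τ = u_σ - u_η and w_ss = u_ηη.
Hence w_τ + w_s = u_σ and the PDE becomes the heat equation u_σ = 2u_ηη on η ∈ ℝ.
Initial data: u(η,0) = w(η,0) = sin(η) + 2sin(3η) + 3sin(4η). Each mode sin(nη) decays as exp(-2n²σ) on ℝ, so u(η,σ) = Σ c_n exp(-2n²σ) sin(nη) with c_1=1, c_3=2, c_4=3: u(η,σ) = exp(-2σ)sin(η) + 2exp(-18σ)sin(3η) + 3exp(-32σ)sin(4η).
Substituting back: w(s,τ) = u(s - τ, τ).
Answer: w(s, τ) = exp(-2τ)sin(s - τ) + 2exp(-18τ)sin(3s - 3τ) + 3exp(-32τ)sin(4s - 4τ)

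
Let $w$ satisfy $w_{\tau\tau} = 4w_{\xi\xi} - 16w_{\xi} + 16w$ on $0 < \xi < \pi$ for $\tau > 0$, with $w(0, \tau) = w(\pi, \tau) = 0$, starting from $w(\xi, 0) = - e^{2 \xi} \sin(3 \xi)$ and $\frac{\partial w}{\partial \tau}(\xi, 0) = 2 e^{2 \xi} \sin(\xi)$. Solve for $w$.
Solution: Substitute $w = e^{2\xi}u$.
Then $w_{\xi} = e^{2\xi}(u_{\xi} + 2u)$, $w_{\xi\xi} = e^{2\xi}(u_{\xi\xi} + 4u_{\xi} + 4u)$, $w_{\tau\tau} = e^{2\xi}u_{\tau\tau}$; substituting and dividing by $e^{2\xi}$, the lower-order terms cancel: $u_{\tau\tau} = 4u_{\xi\xi}$ (standard wave equation).
Data for $u$: $u(\xi,0) = e^{-2\xi}w(\xi,0) = - \sin(3 \xi)$; $u_{\tau}(\xi,0) = e^{-2\xi}w_{\tau}(\xi,0) = 2 \sin(\xi)$. The boundary conditions carry over: $u(0,\tau) = u(\pi,\tau) = 0$.
Separating variables: $u = \sum [A_n \cos(\omega_n \tau) + B_n \sin(\omega_n \tau)] \sin(n\xi)$, $\omega_n = 2n$. From ICs ($B_n$ = velocity coefficient / $\omega_n$): $A_3=-1, B_1=1$.
So $u(\xi,\tau) = \sin(\xi) \sin(2 \tau) - \sin(3 \xi) \cos(6 \tau)$, and $w(\xi,\tau) = e^{2\xi}u(\xi,\tau)$.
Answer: $w(\xi, \tau) = e^{2 \xi} \sin(2 \tau) \sin(\xi) -  e^{2 \xi} \sin(3 \xi) \cos(6 \tau)$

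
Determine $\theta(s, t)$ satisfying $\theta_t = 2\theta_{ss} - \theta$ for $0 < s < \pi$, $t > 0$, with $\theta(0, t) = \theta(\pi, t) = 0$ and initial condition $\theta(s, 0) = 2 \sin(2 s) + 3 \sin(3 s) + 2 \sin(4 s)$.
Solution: Substitute $\theta = e^{-t}u$, i.e. $u = e^{t}\theta$.
By the product rule, $\theta_t = e^{-t}(u_t - u)$, $\theta_{ss} = e^{-t}u_{ss}$.
Substituting into the PDE and dividing by $e^{-t}$: $u_t - u = 2u_{ss} - u$.
The lower-order terms cancel, leaving the standard heat equation $u_t = 2u_{ss}$.
Initial data for $u$: $u(s,0) = \theta(s,0) = 2 \sin(2 s) + 3 \sin(3 s) + 2 \sin(4 s)$. The boundary conditions carry over: $u(0,t) = u(\pi,t) = 0$.
Solve for $u$:
  Using separation of variables $u = X(s)G(t)$:
  Eigenfunctions: $\sin(ns)$, $n = 1, 2, 3, \ldots$
  General solution: $u(s, t) = \sum c_n \sin(ns) e^{-2n^2 t}$
  Matching $u(s,0) = 2 \sin(2 s) + 3 \sin(3 s) + 2 \sin(4 s)$ term by term: $c_2=2, c_3=3, c_4=2$.
Hence $u(s,t) = 2 e^{-8 t} \sin(2 s) + 3 e^{-18 t} \sin(3 s) + 2 e^{-32 t} \sin(4 s)$.
Transform back: $\theta(s,t) = e^{-t}u(s,t)$.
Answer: $\theta(s, t) = 2 e^{-9 t} \sin(2 s) + 3 e^{-19 t} \sin(3 s) + 2 e^{-33 t} \sin(4 s)$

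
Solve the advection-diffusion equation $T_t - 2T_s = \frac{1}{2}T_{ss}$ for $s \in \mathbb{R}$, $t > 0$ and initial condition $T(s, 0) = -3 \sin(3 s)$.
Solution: Change to a moving frame: let $\eta = s + 2t$, $\sigma = t$ and write $T(s,t) = u(\eta,\sigma)$.
By the chain rule $T_t = u_{\sigma} + 2u_{\eta}$, $T_s = u_{\eta}$, $T_{ss} = u_{\eta\eta}$.
Then $T_t - 2T_s = u_{\sigma}$: the advection term cancels and the PDE becomes the heat equation $u_{\sigma} = \frac{1}{2}u_{\eta\eta}$ on $\eta \in \mathbb{R}$.
Initial data: $u(\eta,0) = T(\eta,0) = -3 \sin(3 \eta)$.
On $\eta \in \mathbb{R}$ each mode satisfies $(\sin(n\eta))'' = -n^2 \sin(n\eta)$, so $e^{-n^2\sigma/2} \sin(n\eta)$ solves the heat equation; by superposition $u(\eta,\sigma) = \sum c_n e^{-n^2\sigma/2} \sin(n\eta)$.
Reading off the coefficients: $c_3=-3$, so $u(\eta,\sigma) = -3 e^{-9 \sigma/2} \sin(3 \eta)$.
Substituting back $\eta = s + 2t$, $\sigma = t$: $T(s,t) = u(s + 2t, t)$.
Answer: $T(s, t) = -3 e^{-9 t/2} \sin(3 s + 6 t)$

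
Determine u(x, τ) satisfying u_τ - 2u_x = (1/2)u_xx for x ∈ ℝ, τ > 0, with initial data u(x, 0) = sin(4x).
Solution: Change to a moving frame: let η = x + 2τ, σ = τ and write u(x,τ) = w(η,σ).
By the chain rule u_τ = w_σ + 2w_η, u_x = w_η, u_xx = w_ηη.
Then u_τ - 2u_x = w_σ: the advection term cancels and the PDE becomes the heat equation w_σ = (1/2)w_ηη on η ∈ ℝ.
Initial data: w(η,0) = u(η,0) = sin(4η).
On η ∈ ℝ each mode satisfies (sin(nη))″ = -n² sin(nη), so exp(-n²σ/2) sin(nη) solves the heat equation; by superposition w(η,σ) = Σ c_n exp(-n²σ/2) sin(nη).
Reading off the coefficients: c_4=1, so w(η,σ) = exp(-8σ)sin(4η).
Substituting back η = x + 2τ, σ = τ: u(x,τ) = w(x + 2τ, τ).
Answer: u(x, τ) = exp(-8τ)sin(4x + 8τ)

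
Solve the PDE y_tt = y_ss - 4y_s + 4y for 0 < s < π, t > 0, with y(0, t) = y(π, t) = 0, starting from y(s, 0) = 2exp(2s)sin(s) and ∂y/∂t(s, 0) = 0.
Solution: Substitute y = exp(2s)u, i.e. u = exp(-2s)y.
By the product rule, y_s = exp(2s)(u_s + 2u), y_ss = exp(2s)(u_ss + 4u_s + 4u), y_tt = exp(2s)u_tt.
Substituting into the PDE and dividing by exp(2s): u_tt = (u_ss + 4u_s + 4u) - 4(u_s + 2u) + 4u.
The lower-order terms cancel, leaving the standard wave equation u_tt = u_ss.
Initial data for u: u(s,0) = exp(-2s)y(s,0) = 2sin(s); u_t(s,0) = exp(-2s)y_t(s,0) = 0. The boundary conditions carry over: u(0,t) = u(π,t) = 0.
Solve for u:
  Using separation of variables u = X(s)T(t):
  Eigenfunctions: sin(ns), n = 1, 2, 3, ...
  General solution: u(s, t) = Σ [A_n cos(n t) + B_n sin(n t)] sin(ns)
  From u(s,0) = 2sin(s): A_1=2. From u_t(s,0) = 0: all B_n = 0.
Hence u(s,t) = 2sin(s)cos(t).
Transform back: y(s,t) = exp(2s)u(s,t).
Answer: y(s, t) = 2exp(2s)sin(s)cos(t)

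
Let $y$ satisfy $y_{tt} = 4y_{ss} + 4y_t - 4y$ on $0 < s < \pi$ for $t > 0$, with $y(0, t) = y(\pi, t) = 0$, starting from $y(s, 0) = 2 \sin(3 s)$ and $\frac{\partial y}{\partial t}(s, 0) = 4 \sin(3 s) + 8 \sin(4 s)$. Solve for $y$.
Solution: Substitute $y = e^{2t}u$, i.e. $u = e^{-2t}y$.
By the product rule, $y_t = e^{2t}(u_t + 2u)$, $y_{tt} = e^{2t}(u_{tt} + 4u_t + 4u)$, $y_{ss} = e^{2t}u_{ss}$.
Substituting into the PDE and dividing by $e^{2t}$: $u_{tt} + 4u_t + 4u = 4u_{ss} + 4(u_t + 2u) - 4u$.
The lower-order terms cancel, leaving the standard wave equation $u_{tt} = 4u_{ss}$.
Initial data for $u$: $u(s,0) = y(s,0) = 2 \sin(3 s)$; $u_t(s,0) = y_t(s,0) - 2y(s,0) = 8 \sin(4 s)$. The boundary conditions carry over: $u(0,t) = u(\pi,t) = 0$.
Solve for $u$:
  Using separation of variables $u = X(s)T(t)$:
  Eigenfunctions: $\sin(ns)$, $n = 1, 2, 3, \ldots$
  General solution: $u(s, t) = \sum [A_n \cos(2n t) + B_n \sin(2n t)] \sin(ns)$
  From $u(s,0) = 2 \sin(3 s)$: $A_3=2$. From $u_t(s,0) = 8 \sin(4 s)$, using $u_t(s,0) = \sum \omega_n B_n \sin(ns)$ with $\omega_n = 2n$: $B_4 = 8/8 = 1$.
Hence $u(s,t) = 2 \sin(3 s) \cos(6 t) + \sin(4 s) \sin(8 t)$.
Transform back: $y(s,t) = e^{2t}u(s,t)$.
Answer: $y(s, t) = 2 e^{2 t} \sin(3 s) \cos(6 t) + e^{2 t} \sin(4 s) \sin(8 t)$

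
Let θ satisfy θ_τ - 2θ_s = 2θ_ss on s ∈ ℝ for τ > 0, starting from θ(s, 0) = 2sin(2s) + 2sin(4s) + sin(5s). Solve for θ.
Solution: Change to a moving frame: let η = s + 2τ, σ = τ and write θ(s,τ) = u(η,σ).
By the chain rule θ_τ = u_σ + 2u_η, θ_s = u_η, θ_ss = u_ηη.
Then θ_τ - 2θ_s = u_σ: the advection term cancels and the PDE becomes the heat equation u_σ = 2u_ηη on η ∈ ℝ.
Initial data: u(η,0) = θ(η,0) = 2sin(2η) + 2sin(4η) + sin(5η).
On η ∈ ℝ each mode satisfies (sin(nη))″ = -n² sin(nη), so exp(-2n²σ) sin(nη) solves the heat equation; by superposition u(η,σ) = Σ c_n exp(-2n²σ) sin(nη).
Reading off the coefficients: c_2=2, c_4=2, c_5=1, so u(η,σ) = 2exp(-8σ)sin(2η) + 2exp(-32σ)sin(4η) + exp(-50σ)sin(5η).
Substituting back η = s + 2τ, σ = τ: θ(s,τ) = u(s + 2τ, τ).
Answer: θ(s, τ) = 2exp(-8τ)sin(2s + 4τ) + 2exp(-32τ)sin(4s + 8τ) + exp(-50τ)sin(5s + 10τ)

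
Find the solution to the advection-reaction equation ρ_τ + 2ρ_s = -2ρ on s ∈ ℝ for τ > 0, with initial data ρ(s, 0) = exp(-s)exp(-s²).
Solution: Substitute ρ = exp(-s)u, i.e. u = exp(s)ρ.
By the product rule, ρ_s = exp(-s)(u_s - u), ρ_τ = exp(-s)u_τ.
Substituting into the PDE and dividing by exp(-s): u_τ + 2(u_s - u) = -2u.
The lower-order terms cancel, leaving the standard advection equation u_τ + 2u_s = 0.
Initial data for u: u(s,0) = exp(s)ρ(s,0) = exp(-s²).
Solve for u:
  By method of characteristics (waves move right with speed 2):
  Along characteristics s - 2τ = const, u is constant, so u(s,τ) = f(s - 2τ) with f = u(·, 0).
Hence u(s,τ) = exp(-(s - 2τ)²).
Transform back: ρ(s,τ) = exp(-s)u(s,τ).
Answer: ρ(s, τ) = exp(-s)exp(-(s - 2τ)²)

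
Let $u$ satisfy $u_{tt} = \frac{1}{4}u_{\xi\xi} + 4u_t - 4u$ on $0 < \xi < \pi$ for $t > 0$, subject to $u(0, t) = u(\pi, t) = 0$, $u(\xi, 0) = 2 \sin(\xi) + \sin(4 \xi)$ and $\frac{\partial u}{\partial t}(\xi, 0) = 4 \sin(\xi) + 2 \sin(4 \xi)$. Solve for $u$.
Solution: Substitute $u = e^{2t}w$, i.e. $w = e^{-2t}u$.
By the product rule, $u_t = e^{2t}(w_t + 2w)$, $u_{tt} = e^{2t}(w_{tt} + 4w_t + 4w)$, $u_{\xi\xi} = e^{2t}w_{\xi\xi}$.
Substituting into the PDE and dividing by $e^{2t}$: $w_{tt} + 4w_t + 4w = \frac{1}{4}w_{\xi\xi} + 4(w_t + 2w) - 4w$.
The lower-order terms cancel, leaving the standard wave equation $w_{tt} = \frac{1}{4}w_{\xi\xi}$.
Initial data for $w$: $w(\xi,0) = u(\xi,0) = 2 \sin(\xi) + \sin(4 \xi)$; $w_t(\xi,0) = u_t(\xi,0) - 2u(\xi,0) = 0$. The boundary conditions carry over: $w(0,t) = w(\pi,t) = 0$.
Solve for $w$:
  Using separation of variables $w = X(\xi)T(t)$:
  Eigenfunctions: $\sin(n\xi)$, $n = 1, 2, 3, \ldots$
  General solution: $w(\xi, t) = \sum [A_n \cos(n t/2) + B_n \sin(n t/2)] \sin(n\xi)$
  From $w(\xi,0) = 2 \sin(\xi) + \sin(4 \xi)$: $A_1=2, A_4=1$. From $w_t(\xi,0) = 0$: all $B_n = 0$.
Hence $w(\xi,t) = 2 \sin(\xi) \cos(t/2) + \sin(4 \xi) \cos(2 t)$.
Transform back: $u(\xi,t) = e^{2t}w(\xi,t)$.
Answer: $u(\xi, t) = 2 e^{2 t} \sin(\xi) \cos(t/2) + e^{2 t} \sin(4 \xi) \cos(2 t)$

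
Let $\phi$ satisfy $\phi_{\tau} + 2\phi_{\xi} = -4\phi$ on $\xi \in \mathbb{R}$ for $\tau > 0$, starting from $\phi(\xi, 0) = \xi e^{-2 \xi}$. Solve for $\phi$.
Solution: Substitute $\phi = e^{-2\xi}u$.
Then $\phi_{\xi} = e^{-2\xi}(u_{\xi} - 2u)$, $\phi_{\tau} = e^{-2\xi}u_{\tau}$; substituting and dividing by $e^{-2\xi}$, the lower-order terms cancel: $u_{\tau} + 2u_{\xi} = 0$ (standard advection equation).
Data for $u$: $u(\xi,0) = e^{2\xi}\phi(\xi,0) = \xi$.
By characteristics ($d\xi/d\tau = 2$), $u(\xi,\tau) = f(\xi - 2\tau)$ with $f = u( \cdot , 0)$.
So $u(\xi,\tau) = \xi - 2 \tau$, and $\phi(\xi,\tau) = e^{-2\xi}u(\xi,\tau)$.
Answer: $\phi(\xi, \tau) = -2 \tau e^{-2 \xi} + \xi e^{-2 \xi}$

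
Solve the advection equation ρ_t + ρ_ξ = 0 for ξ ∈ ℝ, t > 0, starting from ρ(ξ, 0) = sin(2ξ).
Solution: By method of characteristics (waves move right with speed 1):
Along characteristics ξ - t = const, ρ is constant, so ρ(ξ,t) = f(ξ - t) with f = ρ(·, 0).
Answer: ρ(ξ, t) = -sin(2t - 2ξ)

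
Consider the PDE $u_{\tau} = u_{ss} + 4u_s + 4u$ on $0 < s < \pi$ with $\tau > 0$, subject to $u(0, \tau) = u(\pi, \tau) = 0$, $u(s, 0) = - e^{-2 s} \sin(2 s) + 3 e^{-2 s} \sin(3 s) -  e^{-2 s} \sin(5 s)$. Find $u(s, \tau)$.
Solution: Substitute $u = e^{-2s}w$.
Then $u_s = e^{-2s}(w_s - 2w)$, $u_{ss} = e^{-2s}(w_{ss} - 4w_s + 4w)$, $u_{\tau} = e^{-2s}w_{\tau}$; substituting and dividing by $e^{-2s}$, the lower-order terms cancel: $w_{\tau} = w_{ss}$ (standard heat equation).
Data for $w$: $w(s,0) = e^{2s}u(s,0) = - \sin(2 s) + 3 \sin(3 s) - \sin(5 s)$. The boundary conditions carry over: $w(0,\tau) = w(\pi,\tau) = 0$.
Separating variables: $w = \sum c_n e^{-n^2\tau} \sin(ns)$. From $w(s,0) = - \sin(2 s) + 3 \sin(3 s) - \sin(5 s)$: $c_2=-1, c_3=3, c_5=-1$.
So $w(s,\tau) = - e^{-4 \tau} \sin(2 s) + 3 e^{-9 \tau} \sin(3 s) - e^{-25 \tau} \sin(5 s)$, and $u(s,\tau) = e^{-2s}w(s,\tau)$.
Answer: $u(s, \tau) = - e^{-4 \tau} e^{-2 s} \sin(2 s) + 3 e^{-9 \tau} e^{-2 s} \sin(3 s) -  e^{-25 \tau} e^{-2 s} \sin(5 s)$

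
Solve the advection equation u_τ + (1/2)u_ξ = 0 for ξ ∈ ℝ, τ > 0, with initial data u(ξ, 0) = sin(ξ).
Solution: By characteristics (dξ/dτ = 1/2), u(ξ,τ) = f(ξ - (1/2)τ) with f = u(·, 0).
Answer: u(ξ, τ) = sin(ξ - τ/2)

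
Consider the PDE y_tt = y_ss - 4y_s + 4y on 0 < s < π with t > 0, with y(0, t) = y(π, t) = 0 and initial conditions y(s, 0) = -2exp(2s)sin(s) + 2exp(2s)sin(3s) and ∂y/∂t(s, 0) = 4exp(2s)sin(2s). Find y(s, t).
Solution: Substitute y = exp(2s)u, i.e. u = exp(-2s)y.
By the product rule, y_s = exp(2s)(u_s + 2u), y_ss = exp(2s)(u_ss + 4u_s + 4u), y_tt = exp(2s)u_tt.
Substituting into the PDE and dividing by exp(2s): u_tt = (u_ss + 4u_s + 4u) - 4(u_s + 2u) + 4u.
The lower-order terms cancel, leaving the standard wave equation u_tt = u_ss.
Initial data for u: u(s,0) = exp(-2s)y(s,0) = -2sin(s) + 2sin(3s); u_t(s,0) = exp(-2s)y_t(s,0) = 4sin(2s). The boundary conditions carry over: u(0,t) = u(π,t) = 0.
Solve for u:
  Using separation of variables u = X(s)T(t):
  Eigenfunctions: sin(ns), n = 1, 2, 3, ...
  General solution: u(s, t) = Σ [A_n cos(n t) + B_n sin(n t)] sin(ns)
  From u(s,0) = -2sin(s) + 2sin(3s): A_1=-2, A_3=2. From u_t(s,0) = 4sin(2s), using u_t(s,0) = Σ ω_n B_n sin(ns) with ω_n = n: B_2 = 4/2 = 2.
Hence u(s,t) = -2sin(s)cos(t) + 2sin(2s)sin(2t) + 2sin(3s)cos(3t).
Transform back: y(s,t) = exp(2s)u(s,t).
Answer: y(s, t) = -2exp(2s)sin(s)cos(t) + 2exp(2s)sin(2s)sin(2t) + 2exp(2s)sin(3s)cos(3t)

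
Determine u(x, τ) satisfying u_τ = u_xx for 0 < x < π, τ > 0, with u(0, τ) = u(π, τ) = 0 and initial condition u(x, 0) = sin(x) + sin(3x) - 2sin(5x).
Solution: Using separation of variables u = X(x)T(τ):
Eigenfunctions: sin(nx), n = 1, 2, 3, ...
General solution: u(x, τ) = Σ c_n sin(nx) exp(-n² τ)
Matching u(x,0) = sin(x) + sin(3x) - 2sin(5x) term by term: c_1=1, c_3=1, c_5=-2.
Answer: u(x, τ) = exp(-τ)sin(x) + exp(-9τ)sin(3x) - 2exp(-25τ)sin(5x)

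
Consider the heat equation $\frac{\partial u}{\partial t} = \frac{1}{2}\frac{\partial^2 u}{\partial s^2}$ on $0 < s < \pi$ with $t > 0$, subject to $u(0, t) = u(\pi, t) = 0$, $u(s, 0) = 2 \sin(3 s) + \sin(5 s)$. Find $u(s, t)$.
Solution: Using separation of variables $u = X(s)T(t)$:
Eigenfunctions: $\sin(ns)$, $n = 1, 2, 3, \ldots$
General solution: $u(s, t) = \sum c_n \sin(ns) e^{-n^2 t/2}$
Matching $u(s,0) = 2 \sin(3 s) + \sin(5 s)$ term by term: $c_3=2, c_5=1$.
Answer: $u(s, t) = 2 e^{-9 t/2} \sin(3 s) + e^{-25 t/2} \sin(5 s)$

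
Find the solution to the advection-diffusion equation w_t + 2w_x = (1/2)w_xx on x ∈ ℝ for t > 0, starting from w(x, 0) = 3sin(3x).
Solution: Moving frame: η = x - 2t, σ = t, w = u(η,σ), so w_t = u_σ - 2u_η and w_xx = u_ηη.
Hence w_t + 2w_x = u_σ and the PDE becomes the heat equation u_σ = (1/2)u_ηη on η ∈ ℝ.
Initial data: u(η,0) = w(η,0) = 3sin(3η). Each mode sin(nη) decays as exp(-n²σ/2) on ℝ, so u(η,σ) = Σ c_n exp(-n²σ/2) sin(nη) with c_3=3: u(η,σ) = 3exp(-9σ/2)sin(3η).
Substituting back: w(x,t) = u(x - 2t, t).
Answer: w(x, t) = -3exp(-9t/2)sin(6t - 3x)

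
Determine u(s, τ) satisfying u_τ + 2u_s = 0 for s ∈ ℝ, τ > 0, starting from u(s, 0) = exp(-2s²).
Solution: By characteristics (ds/dτ = 2), u(s,τ) = f(s - 2τ) with f = u(·, 0).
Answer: u(s, τ) = exp(-2(s - 2τ)²)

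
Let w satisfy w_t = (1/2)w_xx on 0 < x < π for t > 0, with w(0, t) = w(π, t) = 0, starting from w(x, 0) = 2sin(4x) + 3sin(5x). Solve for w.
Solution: Using separation of variables w = X(x)T(t):
Eigenfunctions: sin(nx), n = 1, 2, 3, ...
General solution: w(x, t) = Σ c_n sin(nx) exp(-n² t/2)
Matching w(x,0) = 2sin(4x) + 3sin(5x) term by term: c_4=2, c_5=3.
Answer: w(x, t) = 2exp(-8t)sin(4x) + 3exp(-25t/2)sin(5x)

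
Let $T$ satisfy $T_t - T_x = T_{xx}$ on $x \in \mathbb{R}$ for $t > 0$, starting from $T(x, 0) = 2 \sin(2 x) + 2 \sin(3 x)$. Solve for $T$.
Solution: Moving frame: $\eta = x + t$, $\sigma = t$, $T = u(\eta,\sigma)$, so $T_t = u_{\sigma} + u_{\eta}$ and $T_{xx} = u_{\eta\eta}$.
Hence $T_t - T_x = u_{\sigma}$ and the PDE becomes the heat equation $u_{\sigma} = u_{\eta\eta}$ on $\eta \in \mathbb{R}$.
Initial data: $u(\eta,0) = T(\eta,0) = 2 \sin(2 \eta) + 2 \sin(3 \eta)$. Each mode $\sin(n\eta)$ decays as $e^{-n^2\sigma}$ on $\mathbb{R}$, so $u(\eta,\sigma) = \sum c_n e^{-n^2\sigma} \sin(n\eta)$ with $c_2=2, c_3=2$: $u(\eta,\sigma) = 2 e^{-4 \sigma} \sin(2 \eta) + 2 e^{-9 \sigma} \sin(3 \eta)$.
Substituting back: $T(x,t) = u(x + t, t)$.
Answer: $T(x, t) = 2 e^{-4 t} \sin(2 t + 2 x) + 2 e^{-9 t} \sin(3 t + 3 x)$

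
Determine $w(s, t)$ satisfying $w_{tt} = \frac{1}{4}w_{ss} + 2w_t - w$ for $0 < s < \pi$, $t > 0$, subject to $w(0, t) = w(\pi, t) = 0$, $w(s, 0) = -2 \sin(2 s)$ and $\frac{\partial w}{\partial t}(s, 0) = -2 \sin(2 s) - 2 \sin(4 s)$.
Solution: Substitute $w = e^{t}u$, i.e. $u = e^{-t}w$.
By the product rule, $w_t = e^{t}(u_t + u)$, $w_{tt} = e^{t}(u_{tt} + 2u_t + u)$, $w_{ss} = e^{t}u_{ss}$.
Substituting into the PDE and dividing by $e^{t}$: $u_{tt} + 2u_t + u = \frac{1}{4}u_{ss} + 2(u_t + u) - u$.
The lower-order terms cancel, leaving the standard wave equation $u_{tt} = \frac{1}{4}u_{ss}$.
Initial data for $u$: $u(s,0) = w(s,0) = -2 \sin(2 s)$; $u_t(s,0) = w_t(s,0) - w(s,0) = -2 \sin(4 s)$. The boundary conditions carry over: $u(0,t) = u(\pi,t) = 0$.
Solve for $u$:
  Using separation of variables $u = X(s)T(t)$:
  Eigenfunctions: $\sin(ns)$, $n = 1, 2, 3, \ldots$
  General solution: $u(s, t) = \sum [A_n \cos(n t/2) + B_n \sin(n t/2)] \sin(ns)$
  From $u(s,0) = -2 \sin(2 s)$: $A_2=-2$. From $u_t(s,0) = -2 \sin(4 s)$, using $u_t(s,0) = \sum \omega_n B_n \sin(ns)$ with $\omega_n = n/2$: $B_4 = (-2)/2 = -1$.
Hence $u(s,t) = -2 \sin(2 s) \cos(t) - \sin(4 s) \sin(2 t)$.
Transform back: $w(s,t) = e^{t}u(s,t)$.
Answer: $w(s, t) = -2 e^{t} \sin(2 s) \cos(t) -  e^{t} \sin(4 s) \sin(2 t)$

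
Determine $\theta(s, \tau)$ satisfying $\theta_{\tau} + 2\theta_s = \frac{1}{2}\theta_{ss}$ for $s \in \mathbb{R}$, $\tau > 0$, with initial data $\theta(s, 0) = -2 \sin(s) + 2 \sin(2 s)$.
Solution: Change to a moving frame: let $\eta = s - 2\tau$, $\sigma = \tau$ and write $\theta(s,\tau) = u(\eta,\sigma)$.
By the chain rule $\theta_{\tau} = u_{\sigma} - 2u_{\eta}$, $\theta_s = u_{\eta}$, $\theta_{ss} = u_{\eta\eta}$.
Then $\theta_{\tau} + 2\theta_s = u_{\sigma}$: the advection term cancels and the PDE becomes the heat equation $u_{\sigma} = \frac{1}{2}u_{\eta\eta}$ on $\eta \in \mathbb{R}$.
Initial data: $u(\eta,0) = \theta(\eta,0) = -2 \sin(\eta) + 2 \sin(2 \eta)$.
On $\eta \in \mathbb{R}$ each mode satisfies $(\sin(n\eta))'' = -n^2 \sin(n\eta)$, so $e^{-n^2\sigma/2} \sin(n\eta)$ solves the heat equation; by superposition $u(\eta,\sigma) = \sum c_n e^{-n^2\sigma/2} \sin(n\eta)$.
Reading off the coefficients: $c_1=-2, c_2=2$, so $u(\eta,\sigma) = 2 e^{-2 \sigma} \sin(2 \eta) - 2 e^{-\sigma/2} \sin(\eta)$.
Substituting back $\eta = s - 2\tau$, $\sigma = \tau$: $\theta(s,\tau) = u(s - 2\tau, \tau)$.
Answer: $\theta(s, \tau) = -2 e^{-2 \tau} \sin(4 \tau - 2 s) + 2 e^{-\tau/2} \sin(2 \tau - s)$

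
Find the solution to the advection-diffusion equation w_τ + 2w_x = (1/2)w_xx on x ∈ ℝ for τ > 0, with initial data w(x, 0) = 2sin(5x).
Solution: Moving frame: η = x - 2τ, σ = τ, w = u(η,σ), so w_τ = u_σ - 2u_η and w_xx = u_ηη.
Hence w_τ + 2w_x = u_σ and the PDE becomes the heat equation u_σ = (1/2)u_ηη on η ∈ ℝ.
Initial data: u(η,0) = w(η,0) = 2sin(5η). Each mode sin(nη) decays as exp(-n²σ/2) on ℝ, so u(η,σ) = Σ c_n exp(-n²σ/2) sin(nη) with c_5=2: u(η,σ) = 2exp(-25σ/2)sin(5η).
Substituting back: w(x,τ) = u(x - 2τ, τ).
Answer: w(x, τ) = 2exp(-25τ/2)sin(5x - 10τ)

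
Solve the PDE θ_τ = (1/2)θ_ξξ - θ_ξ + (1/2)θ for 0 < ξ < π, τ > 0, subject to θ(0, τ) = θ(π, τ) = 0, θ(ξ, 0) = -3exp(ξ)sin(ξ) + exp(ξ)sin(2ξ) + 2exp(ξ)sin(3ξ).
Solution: Substitute θ = exp(ξ)u.
Then θ_ξ = exp(ξ)(u_ξ + u), θ_ξξ = exp(ξ)(u_ξξ + 2u_ξ + u), θ_τ = exp(ξ)u_τ; substituting and dividing by exp(ξ), the lower-order terms cancel: u_τ = (1/2)u_ξξ (standard heat equation).
Data for u: u(ξ,0) = exp(-ξ)θ(ξ,0) = -3sin(ξ) + sin(2ξ) + 2sin(3ξ). The boundary conditions carry over: u(0,τ) = u(π,τ) = 0.
Separating variables: u = Σ c_n exp(-n²τ/2) sin(nξ). From u(ξ,0) = -3sin(ξ) + sin(2ξ) + 2sin(3ξ): c_1=-3, c_2=1, c_3=2.
So u(ξ,τ) = exp(-2τ)sin(2ξ) - 3exp(-τ/2)sin(ξ) + 2exp(-9τ/2)sin(3ξ), and θ(ξ,τ) = exp(ξ)u(ξ,τ).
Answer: θ(ξ, τ) = exp(ξ)exp(-2τ)sin(2ξ) - 3exp(ξ)exp(-τ/2)sin(ξ) + 2exp(ξ)exp(-9τ/2)sin(3ξ)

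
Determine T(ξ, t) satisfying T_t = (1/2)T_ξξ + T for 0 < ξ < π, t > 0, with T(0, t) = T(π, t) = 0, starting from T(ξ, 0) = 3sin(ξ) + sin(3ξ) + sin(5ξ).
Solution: Substitute T = exp(t)u, i.e. u = exp(-t)T.
By the product rule, T_t = exp(t)(u_t + u), T_ξξ = exp(t)u_ξξ.
Substituting into the PDE and dividing by exp(t): u_t + u = (1/2)u_ξξ + u.
The lower-order terms cancel, leaving the standard heat equation u_t = (1/2)u_ξξ.
Initial data for u: u(ξ,0) = T(ξ,0) = 3sin(ξ) + sin(3ξ) + sin(5ξ). The boundary conditions carry over: u(0,t) = u(π,t) = 0.
Solve for u:
  Using separation of variables u = X(ξ)G(t):
  Eigenfunctions: sin(nξ), n = 1, 2, 3, ...
  General solution: u(ξ, t) = Σ c_n sin(nξ) exp(-n² t/2)
  Matching u(ξ,0) = 3sin(ξ) + sin(3ξ) + sin(5ξ) term by term: c_1=3, c_3=1, c_5=1.
Hence u(ξ,t) = 3exp(-t/2)sin(ξ) + exp(-9t/2)sin(3ξ) + exp(-25t/2)sin(5ξ).
Transform back: T(ξ,t) = exp(t)u(ξ,t).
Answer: T(ξ, t) = 3exp(t/2)sin(ξ) + exp(-7t/2)sin(3ξ) + exp(-23t/2)sin(5ξ)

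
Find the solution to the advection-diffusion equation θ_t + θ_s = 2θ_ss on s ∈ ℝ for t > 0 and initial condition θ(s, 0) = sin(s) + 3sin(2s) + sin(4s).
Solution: Change to a moving frame: let η = s - t, σ = t and write θ(s,t) = u(η,σ).
By the chain rule θ_t = u_σ - u_η, θ_s = u_η, θ_ss = u_ηη.
Then θ_t + θ_s = u_σ: the advection term cancels and the PDE becomes the heat equation u_σ = 2u_ηη on η ∈ ℝ.
Initial data: u(η,0) = θ(η,0) = sin(η) + 3sin(2η) + sin(4η).
On η ∈ ℝ each mode satisfies (sin(nη))″ = -n² sin(nη), so exp(-2n²σ) sin(nη) solves the heat equation; by superposition u(η,σ) = Σ c_n exp(-2n²σ) sin(nη).
Reading off the coefficients: c_1=1, c_2=3, c_4=1, so u(η,σ) = exp(-2σ)sin(η) + 3exp(-8σ)sin(2η) + exp(-32σ)sin(4η).
Substituting back η = s - t, σ = t: θ(s,t) = u(s - t, t).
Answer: θ(s, t) = exp(-2t)sin(s - t) + 3exp(-8t)sin(2s - 2t) + exp(-32t)sin(4s - 4t)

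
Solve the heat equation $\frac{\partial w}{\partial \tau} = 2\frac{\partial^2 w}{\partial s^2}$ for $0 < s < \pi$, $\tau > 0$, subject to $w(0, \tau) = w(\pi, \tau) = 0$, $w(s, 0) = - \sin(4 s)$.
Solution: Separating variables: $w = \sum c_n e^{-2n^2\tau} \sin(ns)$. From $w(s,0) = - \sin(4 s)$: $c_4=-1$.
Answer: $w(s, \tau) = - e^{-32 \tau} \sin(4 s)$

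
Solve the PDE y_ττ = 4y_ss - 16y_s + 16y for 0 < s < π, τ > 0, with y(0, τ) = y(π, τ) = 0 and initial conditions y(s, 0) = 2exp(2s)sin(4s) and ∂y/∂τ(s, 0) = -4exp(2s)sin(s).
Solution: Substitute y = exp(2s)u, i.e. u = exp(-2s)y.
By the product rule, y_s = exp(2s)(u_s + 2u), y_ss = exp(2s)(u_ss + 4u_s + 4u), y_ττ = exp(2s)u_ττ.
Substituting into the PDE and dividing by exp(2s): u_ττ = 4(u_ss + 4u_s + 4u) - 16(u_s + 2u) + 16u.
The lower-order terms cancel, leaving the standard wave equation u_ττ = 4u_ss.
Initial data for u: u(s,0) = exp(-2s)y(s,0) = 2sin(4s); u_τ(s,0) = exp(-2s)y_τ(s,0) = -4sin(s). The boundary conditions carry over: u(0,τ) = u(π,τ) = 0.
Solve for u:
  Using separation of variables u = X(s)T(τ):
  Eigenfunctions: sin(ns), n = 1, 2, 3, ...
  General solution: u(s, τ) = Σ [A_n cos(2n τ) + B_n sin(2n τ)] sin(ns)
  From u(s,0) = 2sin(4s): A_4=2. From u_τ(s,0) = -4sin(s), using u_τ(s,0) = Σ ω_n B_n sin(ns) with ω_n = 2n: B_1 = (-4)/2 = -2.
Hence u(s,τ) = -2sin(s)sin(2τ) + 2sin(4s)cos(8τ).
Transform back: y(s,τ) = exp(2s)u(s,τ).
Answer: y(s, τ) = -2exp(2s)sin(s)sin(2τ) + 2exp(2s)sin(4s)cos(8τ)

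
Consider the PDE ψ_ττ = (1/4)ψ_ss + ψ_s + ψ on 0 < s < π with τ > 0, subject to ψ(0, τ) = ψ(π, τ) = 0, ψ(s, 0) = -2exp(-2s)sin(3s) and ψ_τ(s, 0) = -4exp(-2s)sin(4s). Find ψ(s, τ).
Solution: Substitute ψ = exp(-2s)u, i.e. u = exp(2s)ψ.
By the product rule, ψ_s = exp(-2s)(u_s - 2u), ψ_ss = exp(-2s)(u_ss - 4u_s + 4u), ψ_ττ = exp(-2s)u_ττ.
Substituting into the PDE and dividing by exp(-2s): u_ττ = (1/4)(u_ss - 4u_s + 4u) + (u_s - 2u) + u.
The lower-order terms cancel, leaving the standard wave equation u_ττ = (1/4)u_ss.
Initial data for u: u(s,0) = exp(2s)ψ(s,0) = -2sin(3s); u_τ(s,0) = exp(2s)ψ_τ(s,0) = -4sin(4s). The boundary conditions carry over: u(0,τ) = u(π,τ) = 0.
Solve for u:
  Using separation of variables u = X(s)T(τ):
  Eigenfunctions: sin(ns), n = 1, 2, 3, ...
  General solution: u(s, τ) = Σ [A_n cos(n τ/2) + B_n sin(n τ/2)] sin(ns)
  From u(s,0) = -2sin(3s): A_3=-2. From u_τ(s,0) = -4sin(4s), using u_τ(s,0) = Σ ω_n B_n sin(ns) with ω_n = n/2: B_4 = (-4)/2 = -2.
Hence u(s,τ) = -2sin(3s)cos(3τ/2) - 2sin(4s)sin(2τ).
Transform back: ψ(s,τ) = exp(-2s)u(s,τ).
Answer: ψ(s, τ) = -2exp(-2s)sin(3s)cos(3τ/2) - 2exp(-2s)sin(4s)sin(2τ)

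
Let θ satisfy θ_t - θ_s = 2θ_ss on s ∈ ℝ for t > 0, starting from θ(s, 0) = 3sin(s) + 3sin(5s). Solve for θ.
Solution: Change to a moving frame: let η = s + t, σ = t and write θ(s,t) = u(η,σ).
By the chain rule θ_t = u_σ + u_η, θ_s = u_η, θ_ss = u_ηη.
Then θ_t - θ_s = u_σ: the advection term cancels and the PDE becomes the heat equation u_σ = 2u_ηη on η ∈ ℝ.
Initial data: u(η,0) = θ(η,0) = 3sin(η) + 3sin(5η).
On η ∈ ℝ each mode satisfies (sin(nη))″ = -n² sin(nη), so exp(-2n²σ) sin(nη) solves the heat equation; by superposition u(η,σ) = Σ c_n exp(-2n²σ) sin(nη).
Reading off the coefficients: c_1=3, c_5=3, so u(η,σ) = 3exp(-2σ)sin(η) + 3exp(-50σ)sin(5η).
Substituting back η = s + t, σ = t: θ(s,t) = u(s + t, t).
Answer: θ(s, t) = 3exp(-2t)sin(s + t) + 3exp(-50t)sin(5s + 5t)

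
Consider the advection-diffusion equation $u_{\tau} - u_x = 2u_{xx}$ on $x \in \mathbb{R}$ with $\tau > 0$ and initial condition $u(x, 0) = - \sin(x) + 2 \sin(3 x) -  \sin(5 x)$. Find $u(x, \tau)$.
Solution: Change to a moving frame: let $\eta = x + \tau$, $\sigma = \tau$ and write $u(x,\tau) = w(\eta,\sigma)$.
By the chain rule $u_{\tau} = w_{\sigma} + w_{\eta}$, $u_x = w_{\eta}$, $u_{xx} = w_{\eta\eta}$.
Then $u_{\tau} - u_x = w_{\sigma}$: the advection term cancels and the PDE becomes the heat equation $w_{\sigma} = 2w_{\eta\eta}$ on $\eta \in \mathbb{R}$.
Initial data: $w(\eta,0) = u(\eta,0) = - \sin(\eta) + 2 \sin(3 \eta) - \sin(5 \eta)$.
On $\eta \in \mathbb{R}$ each mode satisfies $(\sin(n\eta))'' = -n^2 \sin(n\eta)$, so $e^{-2n^2\sigma} \sin(n\eta)$ solves the heat equation; by superposition $w(\eta,\sigma) = \sum c_n e^{-2n^2\sigma} \sin(n\eta)$.
Reading off the coefficients: $c_1=-1, c_3=2, c_5=-1$, so $w(\eta,\sigma) = - e^{-2 \sigma} \sin(\eta) + 2 e^{-18 \sigma} \sin(3 \eta) - e^{-50 \sigma} \sin(5 \eta)$.
Substituting back $\eta = x + \tau$, $\sigma = \tau$: $u(x,\tau) = w(x + \tau, \tau)$.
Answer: $u(x, \tau) = - e^{-2 \tau} \sin(\tau + x) + 2 e^{-18 \tau} \sin(3 \tau + 3 x) -  e^{-50 \tau} \sin(5 \tau + 5 x)$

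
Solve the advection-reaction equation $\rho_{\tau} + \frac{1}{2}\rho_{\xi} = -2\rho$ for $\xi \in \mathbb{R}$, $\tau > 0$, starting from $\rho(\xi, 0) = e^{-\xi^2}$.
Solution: Substitute $\rho = e^{-2\tau}u$, i.e. $u = e^{2\tau}\rho$.
By the product rule, $\rho_{\tau} = e^{-2\tau}(u_{\tau} - 2u)$, $\rho_{\xi} = e^{-2\tau}u_{\xi}$.
Substituting into the PDE and dividing by $e^{-2\tau}$: $u_{\tau} - 2u + \frac{1}{2}u_{\xi} = -2u$.
The lower-order terms cancel, leaving the standard advection equation $u_{\tau} + \frac{1}{2}u_{\xi} = 0$.
Initial data for $u$: $u(\xi,0) = \rho(\xi,0) = e^{-\xi^2}$.
Solve for $u$:
  By method of characteristics (waves move right with speed 1/2):
  Along characteristics $\xi - \frac{1}{2}\tau =$ const, $u$ is constant, so $u(\xi,\tau) = f(\xi - \frac{1}{2}\tau)$ with $f = u( \cdot , 0)$.
Hence $u(\xi,\tau) = e^{-(\xi - \tau/2)^2}$.
Transform back: $\rho(\xi,\tau) = e^{-2\tau}u(\xi,\tau)$.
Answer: $\rho(\xi, \tau) = e^{-2 \tau} e^{-(-\tau/2 + \xi)^2}$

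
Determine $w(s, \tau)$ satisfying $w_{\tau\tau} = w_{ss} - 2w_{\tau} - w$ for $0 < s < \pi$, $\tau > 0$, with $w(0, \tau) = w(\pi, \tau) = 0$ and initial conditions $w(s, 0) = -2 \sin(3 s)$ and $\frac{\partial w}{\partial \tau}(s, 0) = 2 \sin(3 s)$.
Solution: Substitute $w = e^{-\tau}u$, i.e. $u = e^{\tau}w$.
By the product rule, $w_{\tau} = e^{-\tau}(u_{\tau} - u)$, $w_{\tau\tau} = e^{-\tau}(u_{\tau\tau} - 2u_{\tau} + u)$, $w_{ss} = e^{-\tau}u_{ss}$.
Substituting into the PDE and dividing by $e^{-\tau}$: $u_{\tau\tau} - 2u_{\tau} + u = u_{ss} - 2(u_{\tau} - u) - u$.
The lower-order terms cancel, leaving the standard wave equation $u_{\tau\tau} = u_{ss}$.
Initial data for $u$: $u(s,0) = w(s,0) = -2 \sin(3 s)$; $u_{\tau}(s,0) = w_{\tau}(s,0) + w(s,0) = 0$. The boundary conditions carry over: $u(0,\tau) = u(\pi,\tau) = 0$.
Solve for $u$:
  Using separation of variables $u = X(s)T(\tau)$:
  Eigenfunctions: $\sin(ns)$, $n = 1, 2, 3, \ldots$
  General solution: $u(s, \tau) = \sum [A_n \cos(n \tau) + B_n \sin(n \tau)] \sin(ns)$
  From $u(s,0) = -2 \sin(3 s)$: $A_3=-2$. From $u_{\tau}(s,0) = 0$: all $B_n = 0$.
Hence $u(s,\tau) = -2 \sin(3 s) \cos(3 \tau)$.
Transform back: $w(s,\tau) = e^{-\tau}u(s,\tau)$.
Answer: $w(s, \tau) = -2 e^{-\tau} \sin(3 s) \cos(3 \tau)$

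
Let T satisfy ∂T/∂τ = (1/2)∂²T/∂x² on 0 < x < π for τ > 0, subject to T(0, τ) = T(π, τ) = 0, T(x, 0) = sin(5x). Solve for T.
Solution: Using separation of variables T = X(x)G(τ):
Eigenfunctions: sin(nx), n = 1, 2, 3, ...
General solution: T(x, τ) = Σ c_n sin(nx) exp(-n² τ/2)
Matching T(x,0) = sin(5x) term by term: c_5=1.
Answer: T(x, τ) = exp(-25τ/2)sin(5x)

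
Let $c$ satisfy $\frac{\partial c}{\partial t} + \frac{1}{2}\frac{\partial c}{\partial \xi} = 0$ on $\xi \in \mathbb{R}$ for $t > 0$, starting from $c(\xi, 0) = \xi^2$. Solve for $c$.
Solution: By characteristics ($d\xi/dt = 1/2$), $c(\xi,t) = f(\xi - \frac{1}{2}t)$ with $f = c( \cdot , 0)$.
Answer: $c(\xi, t) = \xi^2 -  \xi t + \frac{1}{4} t^2$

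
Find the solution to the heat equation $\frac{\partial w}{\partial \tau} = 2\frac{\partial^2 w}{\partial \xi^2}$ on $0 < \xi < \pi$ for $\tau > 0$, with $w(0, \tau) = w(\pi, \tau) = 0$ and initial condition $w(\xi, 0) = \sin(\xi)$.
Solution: Separating variables: $w = \sum c_n e^{-2n^2\tau} \sin(n\xi)$. From $w(\xi,0) = \sin(\xi)$: $c_1=1$.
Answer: $w(\xi, \tau) = e^{-2 \tau} \sin(\xi)$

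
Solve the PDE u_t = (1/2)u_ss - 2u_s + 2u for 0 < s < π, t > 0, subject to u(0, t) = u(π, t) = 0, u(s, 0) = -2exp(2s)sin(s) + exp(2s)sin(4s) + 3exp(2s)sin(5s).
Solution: Substitute u = exp(2s)w, i.e. w = exp(-2s)u.
By the product rule, u_s = exp(2s)(w_s + 2w), u_ss = exp(2s)(w_ss + 4w_s + 4w), u_t = exp(2s)w_t.
Substituting into the PDE and dividing by exp(2s): w_t = (1/2)(w_ss + 4w_s + 4w) - 2(w_s + 2w) + 2w.
The lower-order terms cancel, leaving the standard heat equation w_t = (1/2)w_ss.
Initial data for w: w(s,0) = exp(-2s)u(s,0) = -2sin(s) + sin(4s) + 3sin(5s). The boundary conditions carry over: w(0,t) = w(π,t) = 0.
Solve for w:
  Using separation of variables w = X(s)T(t):
  Eigenfunctions: sin(ns), n = 1, 2, 3, ...
  General solution: w(s, t) = Σ c_n sin(ns) exp(-n² t/2)
  Matching w(s,0) = -2sin(s) + sin(4s) + 3sin(5s) term by term: c_1=-2, c_4=1, c_5=3.
Hence w(s,t) = exp(-8t)sin(4s) - 2exp(-t/2)sin(s) + 3exp(-25t/2)sin(5s).
Transform back: u(s,t) = exp(2s)w(s,t).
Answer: u(s, t) = exp(2s)exp(-8t)sin(4s) - 2exp(2s)exp(-t/2)sin(s) + 3exp(2s)exp(-25t/2)sin(5s)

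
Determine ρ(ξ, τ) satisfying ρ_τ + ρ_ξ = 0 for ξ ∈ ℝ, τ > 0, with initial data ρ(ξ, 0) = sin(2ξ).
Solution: By characteristics (dξ/dτ = 1), ρ(ξ,τ) = f(ξ - τ) with f = ρ(·, 0).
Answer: ρ(ξ, τ) = sin(2ξ - 2τ)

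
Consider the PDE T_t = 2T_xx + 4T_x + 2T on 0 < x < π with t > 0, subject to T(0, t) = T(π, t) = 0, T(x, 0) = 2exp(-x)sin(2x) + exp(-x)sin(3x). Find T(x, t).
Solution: Substitute T = exp(-x)u.
Then T_x = exp(-x)(u_x - u), T_xx = exp(-x)(u_xx - 2u_x + u), T_t = exp(-x)u_t; substituting and dividing by exp(-x), the lower-order terms cancel: u_t = 2u_xx (standard heat equation).
Data for u: u(x,0) = exp(x)T(x,0) = 2sin(2x) + sin(3x). The boundary conditions carry over: u(0,t) = u(π,t) = 0.
Separating variables: u = Σ c_n exp(-2n²t) sin(nx). From u(x,0) = 2sin(2x) + sin(3x): c_2=2, c_3=1.
So u(x,t) = 2exp(-8t)sin(2x) + exp(-18t)sin(3x), and T(x,t) = exp(-x)u(x,t).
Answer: T(x, t) = 2exp(-8t)exp(-x)sin(2x) + exp(-18t)exp(-x)sin(3x)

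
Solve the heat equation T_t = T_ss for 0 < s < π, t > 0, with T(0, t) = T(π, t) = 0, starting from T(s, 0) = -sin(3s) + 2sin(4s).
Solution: Separating variables: T = Σ c_n exp(-n²t) sin(ns). From T(s,0) = -sin(3s) + 2sin(4s): c_3=-1, c_4=2.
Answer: T(s, t) = -exp(-9t)sin(3s) + 2exp(-16t)sin(4s)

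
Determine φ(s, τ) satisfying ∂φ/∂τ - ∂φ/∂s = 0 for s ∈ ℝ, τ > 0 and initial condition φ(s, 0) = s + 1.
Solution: By characteristics (ds/dτ = -1), φ(s,τ) = f(s + τ) with f = φ(·, 0).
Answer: φ(s, τ) = s + τ + 1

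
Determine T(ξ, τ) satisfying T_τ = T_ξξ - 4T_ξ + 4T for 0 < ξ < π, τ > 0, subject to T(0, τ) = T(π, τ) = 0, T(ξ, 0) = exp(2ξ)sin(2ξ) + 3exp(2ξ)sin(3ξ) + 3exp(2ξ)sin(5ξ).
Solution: Substitute T = exp(2ξ)u, i.e. u = exp(-2ξ)T.
By the product rule, T_ξ = exp(2ξ)(u_ξ + 2u), T_ξξ = exp(2ξ)(u_ξξ + 4u_ξ + 4u), T_τ = exp(2ξ)u_τ.
Substituting into the PDE and dividing by exp(2ξ): u_τ = (u_ξξ + 4u_ξ + 4u) - 4(u_ξ + 2u) + 4u.
The lower-order terms cancel, leaving the standard heat equation u_τ = u_ξξ.
Initial data for u: u(ξ,0) = exp(-2ξ)T(ξ,0) = sin(2ξ) + 3sin(3ξ) + 3sin(5ξ). The boundary conditions carry over: u(0,τ) = u(π,τ) = 0.
Solve for u:
  Using separation of variables u = X(ξ)G(τ):
  Eigenfunctions: sin(nξ), n = 1, 2, 3, ...
  General solution: u(ξ, τ) = Σ c_n sin(nξ) exp(-n² τ)
  Matching u(ξ,0) = sin(2ξ) + 3sin(3ξ) + 3sin(5ξ) term by term: c_2=1, c_3=3, c_5=3.
Hence u(ξ,τ) = exp(-4τ)sin(2ξ) + 3exp(-9τ)sin(3ξ) + 3exp(-25τ)sin(5ξ).
Transform back: T(ξ,τ) = exp(2ξ)u(ξ,τ).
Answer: T(ξ, τ) = exp(2ξ)exp(-4τ)sin(2ξ) + 3exp(2ξ)exp(-9τ)sin(3ξ) + 3exp(2ξ)exp(-25τ)sin(5ξ)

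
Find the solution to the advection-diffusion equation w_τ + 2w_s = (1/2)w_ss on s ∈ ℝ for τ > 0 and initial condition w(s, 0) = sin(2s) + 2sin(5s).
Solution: Change to a moving frame: let η = s - 2τ, σ = τ and write w(s,τ) = u(η,σ).
By the chain rule w_τ = u_σ - 2u_η, w_s = u_η, w_ss = u_ηη.
Then w_τ + 2w_s = u_σ: the advection term cancels and the PDE becomes the heat equation u_σ = (1/2)u_ηη on η ∈ ℝ.
Initial data: u(η,0) = w(η,0) = sin(2η) + 2sin(5η).
On η ∈ ℝ each mode satisfies (sin(nη))″ = -n² sin(nη), so exp(-n²σ/2) sin(nη) solves the heat equation; by superposition u(η,σ) = Σ c_n exp(-n²σ/2) sin(nη).
Reading off the coefficients: c_2=1, c_5=2, so u(η,σ) = exp(-2σ)sin(2η) + 2exp(-25σ/2)sin(5η).
Substituting back η = s - 2τ, σ = τ: w(s,τ) = u(s - 2τ, τ).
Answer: w(s, τ) = exp(-2τ)sin(2s - 4τ) + 2exp(-25τ/2)sin(5s - 10τ)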